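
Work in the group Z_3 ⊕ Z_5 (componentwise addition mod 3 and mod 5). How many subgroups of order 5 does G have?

1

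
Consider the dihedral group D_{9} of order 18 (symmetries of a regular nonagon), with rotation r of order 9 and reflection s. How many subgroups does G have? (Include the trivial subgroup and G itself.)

16

|G| = 18, so by Lagrange every subgroup order divides 18. Divisors: 1, 2, 3, 6, 9, 18.
Subgroups by order — order 1: 1; order 2: 9; order 3: 1; order 6: 3; order 9: 1; order 18: 1.
Total: 1 + 9 + 1 + 3 + 1 + 1 = 16.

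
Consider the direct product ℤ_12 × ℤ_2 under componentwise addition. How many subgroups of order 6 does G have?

3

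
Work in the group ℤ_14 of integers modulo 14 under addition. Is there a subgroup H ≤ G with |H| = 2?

2 | 14. A subgroup of order 2 is {0, 7}.

Yes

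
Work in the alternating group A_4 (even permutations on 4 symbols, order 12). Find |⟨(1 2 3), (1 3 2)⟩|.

3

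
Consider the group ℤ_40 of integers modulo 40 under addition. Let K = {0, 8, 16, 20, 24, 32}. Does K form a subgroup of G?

|K| = 6 does not divide |G| = 40, so by Lagrange K is not a subgroup.

No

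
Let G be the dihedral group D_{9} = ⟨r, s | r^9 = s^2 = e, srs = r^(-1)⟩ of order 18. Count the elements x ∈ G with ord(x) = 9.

6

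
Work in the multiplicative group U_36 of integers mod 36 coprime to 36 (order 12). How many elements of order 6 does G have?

The elements of order 6 are: 5, 7, 11, 23, 29, 31.
That's 6.

6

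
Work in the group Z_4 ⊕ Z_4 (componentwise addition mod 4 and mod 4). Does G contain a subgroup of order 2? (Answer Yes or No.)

Yes

2 | 16. A subgroup of order 2 is {(0,0), (0,2)}.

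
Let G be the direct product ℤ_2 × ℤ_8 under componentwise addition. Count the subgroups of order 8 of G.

3

|G| = 16 and 8 | 16, so subgroups of order 8 are possible by Lagrange.
The subgroups of order 8 are: {(0,0), (0,1), (0,2), (0,3), (0,4), (0,5), (0,6), (0,7)}; {(0,0), (0,2), (0,4), (0,6), (1,0), (1,2), (1,4), (1,6)}; {(0,0), (0,2), (0,4), (0,6), (1,1), (1,3), (1,5), (1,7)}.
So G has 3 subgroups of order 8.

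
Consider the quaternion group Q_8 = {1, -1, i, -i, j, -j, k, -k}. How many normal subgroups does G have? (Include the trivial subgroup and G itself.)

G has 6 subgroups. Checking conjugation-invariance by order — order 1: 1/1 normal; order 2: 1/1 normal; order 4: 3/3 normal; order 8: 1/1 normal.
Total normal subgroups: 6.

6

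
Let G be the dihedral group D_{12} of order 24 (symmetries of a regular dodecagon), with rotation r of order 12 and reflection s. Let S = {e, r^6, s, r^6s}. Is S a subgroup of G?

Yes

|S| = 4 divides |G| = 24, consistent with Lagrange.
S contains the identity, every element's inverse is in S, and S is closed under ·: it is a subgroup.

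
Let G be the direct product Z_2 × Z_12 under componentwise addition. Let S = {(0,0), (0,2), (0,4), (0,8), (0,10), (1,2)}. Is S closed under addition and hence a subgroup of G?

No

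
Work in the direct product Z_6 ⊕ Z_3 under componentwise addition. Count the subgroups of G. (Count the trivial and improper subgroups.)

|G| = 18, so by Lagrange every subgroup order divides 18. Divisors: 1, 2, 3, 6, 9, 18.
Subgroups by order — order 1: 1; order 2: 1; order 3: 4; order 6: 4; order 9: 1; order 18: 1.
Total: 1 + 1 + 4 + 4 + 1 + 1 = 12.

12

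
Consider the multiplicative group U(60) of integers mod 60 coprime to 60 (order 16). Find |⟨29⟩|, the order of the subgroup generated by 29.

2

Compute successive powers of 29 mod 60: 29, 1; 29^2 ≡ 1 (mod 60).
So |⟨29⟩| = 2.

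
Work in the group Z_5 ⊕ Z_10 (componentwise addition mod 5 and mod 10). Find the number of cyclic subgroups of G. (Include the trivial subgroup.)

14

Each element a generates a cyclic subgroup ⟨a⟩; distinct elements may generate the same one (a cyclic group of order d has φ(d) generators).
Cyclic subgroups by order — order 1: 1; order 2: 1; order 5: 6; order 10: 6.
Total: 14.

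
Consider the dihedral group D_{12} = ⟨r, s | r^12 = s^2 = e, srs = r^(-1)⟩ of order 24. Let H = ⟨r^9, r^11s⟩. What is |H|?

|⟨r^9⟩| = 4 and |⟨r^11s⟩| = 2, so |H| is a multiple of lcm(4, 2) = 4 and divides |G| = 24.
Closing under the operation: H = {e, r^3, r^6, r^9, r^2s, r^5s, r^8s, r^11s}, so |H| = 8.

8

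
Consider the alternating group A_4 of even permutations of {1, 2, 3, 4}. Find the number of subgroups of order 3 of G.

4

|G| = 12 and 3 | 12, so subgroups of order 3 are possible by Lagrange.
The subgroups of order 3 are: {e, (1 2 3), (1 3 2)}; {e, (1 2 4), (1 4 2)}; {e, (1 3 4), (1 4 3)}; {e, (2 3 4), (2 4 3)}.
So G has 4 subgroups of order 3.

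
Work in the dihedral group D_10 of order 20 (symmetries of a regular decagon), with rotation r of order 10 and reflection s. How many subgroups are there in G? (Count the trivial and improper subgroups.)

|G| = 20, so by Lagrange every subgroup order divides 20. Divisors: 1, 2, 4, 5, 10, 20.
Subgroups by order — order 1: 1; order 2: 11; order 4: 5; order 5: 1; order 10: 3; order 20: 1.
Total: 1 + 11 + 5 + 1 + 3 + 1 = 22.

22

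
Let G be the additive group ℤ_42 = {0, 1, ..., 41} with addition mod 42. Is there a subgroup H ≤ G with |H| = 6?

6 | 42. A subgroup of order 6 is {0, 7, 14, 21, 28, 35}.

Yes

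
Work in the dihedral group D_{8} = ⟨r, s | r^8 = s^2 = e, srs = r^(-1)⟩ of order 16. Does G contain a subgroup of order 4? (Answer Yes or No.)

4 | 16. A subgroup of order 4 is {e, r^2, r^4, r^6}.

Yes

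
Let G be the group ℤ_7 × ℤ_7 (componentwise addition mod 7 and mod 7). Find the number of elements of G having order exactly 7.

An element (a,b) has order lcm(ord(a), ord(b)); count pairs with lcm equal to 7.
Enumerating gives 48 such elements.

48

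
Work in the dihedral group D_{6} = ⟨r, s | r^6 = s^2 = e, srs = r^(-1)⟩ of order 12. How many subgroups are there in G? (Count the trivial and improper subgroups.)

|G| = 12, so by Lagrange every subgroup order divides 12. Divisors: 1, 2, 3, 4, 6, 12.
Subgroups by order — order 1: 1; order 2: 7; order 3: 1; order 4: 3; order 6: 3; order 12: 1.
Total: 1 + 7 + 1 + 3 + 3 + 1 = 16.

16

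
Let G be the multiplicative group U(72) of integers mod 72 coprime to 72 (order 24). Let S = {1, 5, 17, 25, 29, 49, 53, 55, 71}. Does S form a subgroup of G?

|S| = 9 does not divide |G| = 24, so by Lagrange S is not a subgroup.

No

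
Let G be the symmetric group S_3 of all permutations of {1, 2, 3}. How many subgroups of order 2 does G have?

3

|G| = 6 and 2 | 6, so subgroups of order 2 are possible by Lagrange.
The subgroups of order 2 are: {e, (1 2)}; {e, (1 3)}; {e, (2 3)}.
So G has 3 subgroups of order 2.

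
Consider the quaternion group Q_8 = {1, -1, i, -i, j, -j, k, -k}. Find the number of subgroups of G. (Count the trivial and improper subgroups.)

6

|G| = 8, so by Lagrange every subgroup order divides 8. Divisors: 1, 2, 4, 8.
Subgroups by order — order 1: 1; order 2: 1; order 4: 3; order 8: 1.
Total: 1 + 1 + 3 + 1 = 6.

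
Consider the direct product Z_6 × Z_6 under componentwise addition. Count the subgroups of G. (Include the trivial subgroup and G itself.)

30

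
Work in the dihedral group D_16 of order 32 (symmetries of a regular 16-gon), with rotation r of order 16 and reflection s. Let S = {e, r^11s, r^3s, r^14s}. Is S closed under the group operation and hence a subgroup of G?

No

Closure fails: r^11s · r^14s = r^13 ∉ S. So S is not a subgroup.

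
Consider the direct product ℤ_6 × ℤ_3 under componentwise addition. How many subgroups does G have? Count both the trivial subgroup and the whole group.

|G| = 18, so by Lagrange every subgroup order divides 18. Divisors: 1, 2, 3, 6, 9, 18.
Subgroups by order — order 1: 1; order 2: 1; order 3: 4; order 6: 4; order 9: 1; order 18: 1.
Total: 1 + 1 + 4 + 4 + 1 + 1 = 12.

12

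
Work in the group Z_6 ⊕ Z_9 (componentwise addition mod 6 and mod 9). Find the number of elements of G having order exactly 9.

18

An element (a,b) has order lcm(ord(a), ord(b)); count pairs with lcm equal to 9.
Enumerating gives 18 such elements.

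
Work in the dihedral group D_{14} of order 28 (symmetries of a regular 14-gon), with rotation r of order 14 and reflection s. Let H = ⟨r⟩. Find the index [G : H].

2

|⟨r⟩| = 14 and |G| = 28.
By Lagrange, [G : H] = |G|/|H| = 28/14 = 2.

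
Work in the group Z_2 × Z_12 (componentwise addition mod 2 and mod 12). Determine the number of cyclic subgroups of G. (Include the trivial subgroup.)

12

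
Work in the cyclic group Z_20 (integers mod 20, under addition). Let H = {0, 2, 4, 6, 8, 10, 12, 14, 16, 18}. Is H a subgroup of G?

Yes

|H| = 10 divides |G| = 20, consistent with Lagrange.
H contains the identity, every element's inverse is in H, and H is closed under +: it is a subgroup.
In fact H = ⟨2⟩.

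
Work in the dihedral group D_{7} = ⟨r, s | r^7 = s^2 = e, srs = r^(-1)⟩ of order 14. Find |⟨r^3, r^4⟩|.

7

|⟨r^3⟩| = 7 and |⟨r^4⟩| = 7, so |H| is a multiple of lcm(7, 7) = 7 and divides |G| = 14.
Closing under the operation: H = {e, r, r^2, r^3, r^4, r^5, r^6}, so |H| = 7.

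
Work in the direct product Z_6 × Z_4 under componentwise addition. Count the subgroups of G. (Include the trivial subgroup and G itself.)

|G| = 24, so by Lagrange every subgroup order divides 24. Divisors: 1, 2, 3, 4, 6, 8, 12, 24.
Subgroups by order — order 1: 1; order 2: 3; order 3: 1; order 4: 3; order 6: 3; order 8: 1; order 12: 3; order 24: 1.
Total: 1 + 3 + 1 + 3 + 3 + 1 + 3 + 1 = 16.

16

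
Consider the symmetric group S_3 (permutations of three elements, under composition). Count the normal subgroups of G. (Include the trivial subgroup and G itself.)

3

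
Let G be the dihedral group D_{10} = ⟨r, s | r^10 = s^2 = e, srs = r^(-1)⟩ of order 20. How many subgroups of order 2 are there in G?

|G| = 20 and 2 | 20, so subgroups of order 2 are possible by Lagrange.
The subgroups of order 2 are: {e, r^2s}; {e, r^3s}; {e, r^4s}; {e, r^5}; … (11 in all).
So G has 11 subgroups of order 2.

11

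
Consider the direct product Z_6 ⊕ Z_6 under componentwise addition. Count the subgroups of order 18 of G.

3

|G| = 36 and 18 | 36, so subgroups of order 18 are possible by Lagrange.
The subgroups of order 18 are: {(0,0), (0,1), (0,2), (0,3), (0,4), (0,5), (2,0), (2,1), (2,2), (2,3), (2,4), (2,5), (4,0), (4,1), (4,2), (4,3), (4,4), (4,5)}; {(0,0), (0,2), (0,4), (1,0), (1,2), (1,4), (2,0), (2,2), (2,4), (3,0), (3,2), (3,4), (4,0), (4,2), (4,4), (5,0), (5,2), (5,4)}; {(0,0), (0,2), (0,4), (1,1), (1,3), (1,5), (2,0), (2,2), (2,4), (3,1), (3,3), (3,5), (4,0), (4,2), (4,4), (5,1), (5,3), (5,5)}.
So G has 3 subgroups of order 18.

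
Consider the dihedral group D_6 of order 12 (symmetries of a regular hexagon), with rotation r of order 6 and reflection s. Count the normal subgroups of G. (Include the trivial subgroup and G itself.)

G has 16 subgroups. Checking conjugation-invariance by order — order 1: 1/1 normal; order 2: 1/7 normal; order 3: 1/1 normal; order 4: 0/3 normal; order 6: 3/3 normal; order 12: 1/1 normal.
Total normal subgroups: 7.

7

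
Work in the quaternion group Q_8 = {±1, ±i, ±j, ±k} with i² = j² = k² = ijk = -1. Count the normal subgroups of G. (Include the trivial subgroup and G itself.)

6

G has 6 subgroups. Checking conjugation-invariance by order — order 1: 1/1 normal; order 2: 1/1 normal; order 4: 3/3 normal; order 8: 1/1 normal.
Total normal subgroups: 6.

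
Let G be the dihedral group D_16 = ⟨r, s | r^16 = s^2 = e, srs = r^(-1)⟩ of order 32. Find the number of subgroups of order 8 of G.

5

|G| = 32 and 8 | 32, so subgroups of order 8 are possible by Lagrange.
The subgroups of order 8 are: {e, r^2, r^4, r^6, r^8, r^10, r^12, r^14}; {e, r^4, r^8, r^12, r^2s, r^6s, r^10s, r^14s}; {e, r^4, r^8, r^12, r^3s, r^7s, r^11s, r^15s}; {e, r^4, r^8, r^12, s, r^4s, r^8s, r^12s}; … (5 in all).
So G has 5 subgroups of order 8.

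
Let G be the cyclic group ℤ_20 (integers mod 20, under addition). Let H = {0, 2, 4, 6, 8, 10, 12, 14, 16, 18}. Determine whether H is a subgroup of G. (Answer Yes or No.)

|H| = 10 divides |G| = 20, consistent with Lagrange.
H contains the identity, every element's inverse is in H, and H is closed under +: it is a subgroup.
In fact H = ⟨2⟩.

Yes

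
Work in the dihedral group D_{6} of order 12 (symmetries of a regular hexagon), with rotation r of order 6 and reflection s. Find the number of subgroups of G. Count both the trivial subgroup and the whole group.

16

|G| = 12, so by Lagrange every subgroup order divides 12. Divisors: 1, 2, 3, 4, 6, 12.
Subgroups by order — order 1: 1; order 2: 7; order 3: 1; order 4: 3; order 6: 3; order 12: 1.
Total: 1 + 7 + 1 + 3 + 3 + 1 = 16.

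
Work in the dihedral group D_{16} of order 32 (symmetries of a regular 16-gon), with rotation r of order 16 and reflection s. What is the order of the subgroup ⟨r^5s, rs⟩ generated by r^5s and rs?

|⟨r^5s⟩| = 2 and |⟨rs⟩| = 2, so |H| is a multiple of lcm(2, 2) = 2 and divides |G| = 32.
Closing under the operation: H = {e, r^4, r^8, r^12, rs, r^5s, r^9s, r^13s}, so |H| = 8.

8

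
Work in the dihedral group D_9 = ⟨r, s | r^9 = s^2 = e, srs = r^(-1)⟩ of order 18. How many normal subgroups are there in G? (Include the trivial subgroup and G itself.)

4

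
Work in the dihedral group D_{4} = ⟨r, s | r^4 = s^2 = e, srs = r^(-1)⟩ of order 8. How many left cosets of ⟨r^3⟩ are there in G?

2

|⟨r^3⟩| = 4 and |G| = 8.
By Lagrange, [G : H] = |G|/|H| = 8/4 = 2.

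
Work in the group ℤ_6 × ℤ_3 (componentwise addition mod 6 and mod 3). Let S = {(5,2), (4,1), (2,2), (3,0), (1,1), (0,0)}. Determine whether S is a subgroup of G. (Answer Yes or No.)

|S| = 6 divides |G| = 18, consistent with Lagrange.
S contains the identity, every element's inverse is in S, and S is closed under +: it is a subgroup.
In fact S = ⟨(5,2)⟩.

Yes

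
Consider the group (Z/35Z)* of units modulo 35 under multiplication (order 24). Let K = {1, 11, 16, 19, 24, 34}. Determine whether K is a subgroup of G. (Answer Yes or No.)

|K| = 6 divides |G| = 24, consistent with Lagrange.
K contains the identity, every element's inverse is in K, and K is closed under ·: it is a subgroup.
In fact K = ⟨19⟩.

Yes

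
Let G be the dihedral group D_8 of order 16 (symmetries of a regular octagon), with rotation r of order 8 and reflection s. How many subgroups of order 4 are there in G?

|G| = 16 and 4 | 16, so subgroups of order 4 are possible by Lagrange.
The subgroups of order 4 are: {e, r^2, r^4, r^6}; {e, r^4, r^2s, r^6s}; {e, r^4, r^3s, r^7s}; {e, r^4, s, r^4s}; … (5 in all).
So G has 5 subgroups of order 4.

5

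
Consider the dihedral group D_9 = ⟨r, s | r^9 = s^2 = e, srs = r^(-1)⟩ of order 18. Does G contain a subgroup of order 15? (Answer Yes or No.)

No

15 does not divide |G| = 18, so by Lagrange no subgroup of order 15 exists.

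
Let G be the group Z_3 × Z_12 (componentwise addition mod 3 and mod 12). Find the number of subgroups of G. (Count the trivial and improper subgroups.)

18

|G| = 36, so by Lagrange every subgroup order divides 36. Divisors: 1, 2, 3, 4, 6, 9, 12, 18, 36.
Subgroups by order — order 1: 1; order 2: 1; order 3: 4; order 4: 1; order 6: 4; order 9: 1; order 12: 4; order 18: 1; order 36: 1.
Total: 1 + 1 + 4 + 1 + 4 + 1 + 4 + 1 + 1 = 18.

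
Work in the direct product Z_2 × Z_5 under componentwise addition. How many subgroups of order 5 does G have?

|G| = 10 and 5 | 10, so subgroups of order 5 are possible by Lagrange.
The subgroups of order 5 are: {(0,0), (0,1), (0,2), (0,3), (0,4)}.
So G has 1 subgroup of order 5.

1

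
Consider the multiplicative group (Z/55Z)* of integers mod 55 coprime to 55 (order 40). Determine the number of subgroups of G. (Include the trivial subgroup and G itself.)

|G| = 40, so by Lagrange every subgroup order divides 40. Divisors: 1, 2, 4, 5, 8, 10, 20, 40.
Subgroups by order — order 1: 1; order 2: 3; order 4: 3; order 5: 1; order 8: 1; order 10: 3; order 20: 3; order 40: 1.
Total: 1 + 3 + 3 + 1 + 1 + 3 + 3 + 1 = 16.

16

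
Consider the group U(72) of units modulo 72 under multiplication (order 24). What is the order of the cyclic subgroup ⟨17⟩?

Compute successive powers of 17 mod 72: 17, 1; 17^2 ≡ 1 (mod 72).
So |⟨17⟩| = 2.

2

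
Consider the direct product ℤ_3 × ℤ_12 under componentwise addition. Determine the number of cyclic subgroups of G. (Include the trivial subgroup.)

15

Group the elements of G by the cyclic subgroup they generate; each cyclic subgroup of order d accounts for φ(d) elements.
Cyclic subgroups by order — order 1: 1; order 2: 1; order 3: 4; order 4: 1; order 6: 4; order 12: 4.
Total: 15.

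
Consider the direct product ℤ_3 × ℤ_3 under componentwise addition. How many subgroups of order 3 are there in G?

4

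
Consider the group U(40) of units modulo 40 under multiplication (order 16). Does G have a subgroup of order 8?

8 | 16. A subgroup of order 8 is {1, 7, 9, 11, 13, 19, 23, 37}.

Yes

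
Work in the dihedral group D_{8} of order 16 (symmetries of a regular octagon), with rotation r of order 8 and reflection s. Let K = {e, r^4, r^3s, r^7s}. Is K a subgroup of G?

|K| = 4 divides |G| = 16, consistent with Lagrange.
K contains the identity, every element's inverse is in K, and K is closed under ·: it is a subgroup.

Yes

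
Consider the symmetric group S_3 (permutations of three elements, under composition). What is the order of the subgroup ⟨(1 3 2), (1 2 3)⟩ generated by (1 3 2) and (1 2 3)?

3

|⟨(1 3 2)⟩| = 3 and |⟨(1 2 3)⟩| = 3, so |H| is a multiple of lcm(3, 3) = 3 and divides |G| = 6.
Closing under the operation: H = {e, (1 2 3), (1 3 2)}, so |H| = 3.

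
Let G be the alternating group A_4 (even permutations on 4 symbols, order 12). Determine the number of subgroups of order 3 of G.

4

|G| = 12 and 3 | 12, so subgroups of order 3 are possible by Lagrange.
The subgroups of order 3 are: {e, (1 2 3), (1 3 2)}; {e, (1 2 4), (1 4 2)}; {e, (1 3 4), (1 4 3)}; {e, (2 3 4), (2 4 3)}.
So G has 4 subgroups of order 3.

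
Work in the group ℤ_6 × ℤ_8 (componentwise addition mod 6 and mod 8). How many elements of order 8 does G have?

8

An element (a,b) has order lcm(ord(a), ord(b)); count pairs with lcm equal to 8.
Enumerating gives 8 such elements.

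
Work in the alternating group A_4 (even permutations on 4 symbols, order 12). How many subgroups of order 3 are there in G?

|G| = 12 and 3 | 12, so subgroups of order 3 are possible by Lagrange.
The subgroups of order 3 are: {e, (1 2 3), (1 3 2)}; {e, (1 2 4), (1 4 2)}; {e, (1 3 4), (1 4 3)}; {e, (2 3 4), (2 4 3)}.
So G has 4 subgroups of order 3.

4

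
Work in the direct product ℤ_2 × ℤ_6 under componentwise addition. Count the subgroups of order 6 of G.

|G| = 12 and 6 | 12, so subgroups of order 6 are possible by Lagrange.
The subgroups of order 6 are: {(0,0), (0,1), (0,2), (0,3), (0,4), (0,5)}; {(0,0), (0,2), (0,4), (1,0), (1,2), (1,4)}; {(0,0), (0,2), (0,4), (1,1), (1,3), (1,5)}.
So G has 3 subgroups of order 6.

3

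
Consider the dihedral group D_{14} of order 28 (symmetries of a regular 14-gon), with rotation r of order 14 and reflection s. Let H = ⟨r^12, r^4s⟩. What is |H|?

|⟨r^12⟩| = 7 and |⟨r^4s⟩| = 2, so |H| is a multiple of lcm(7, 2) = 14 and divides |G| = 28.
Closing under the operation: H = {e, r^2, r^4, r^6, r^8, r^10, r^12, s, r^2s, r^4s, r^6s, r^8s, r^10s, r^12s}, so |H| = 14.

14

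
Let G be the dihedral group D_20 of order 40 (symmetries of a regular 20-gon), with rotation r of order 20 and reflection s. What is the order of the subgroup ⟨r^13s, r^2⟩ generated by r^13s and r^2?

|⟨r^13s⟩| = 2 and |⟨r^2⟩| = 10, so |H| is a multiple of lcm(2, 10) = 10 and divides |G| = 40.
Closing under the operation: H = {e, r^2, r^4, r^6, r^8, r^10, r^12, r^14, r^16, r^18, rs, r^3s, r^5s, r^7s, r^9s, r^11s, r^13s, r^15s, r^17s, r^19s}, so |H| = 20.

20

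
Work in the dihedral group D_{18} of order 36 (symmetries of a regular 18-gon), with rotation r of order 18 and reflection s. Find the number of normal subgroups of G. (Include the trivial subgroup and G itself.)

9

G has 45 subgroups. Checking conjugation-invariance by order — order 1: 1/1 normal; order 2: 1/19 normal; order 3: 1/1 normal; order 4: 0/9 normal; order 6: 1/7 normal; order 9: 1/1 normal; order 12: 0/3 normal; order 18: 3/3 normal; order 36: 1/1 normal.
Total normal subgroups: 9.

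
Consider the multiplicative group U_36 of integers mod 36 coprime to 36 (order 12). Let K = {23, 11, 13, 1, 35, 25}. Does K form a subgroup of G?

|K| = 6 divides |G| = 12, consistent with Lagrange.
K contains the identity, every element's inverse is in K, and K is closed under ·: it is a subgroup.
In fact K = ⟨23⟩.

Yes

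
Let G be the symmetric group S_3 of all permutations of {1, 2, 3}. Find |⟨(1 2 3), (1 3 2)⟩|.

3

|⟨(1 2 3)⟩| = 3 and |⟨(1 3 2)⟩| = 3, so |H| is a multiple of lcm(3, 3) = 3 and divides |G| = 6.
Closing under the operation: H = {e, (1 2 3), (1 3 2)}, so |H| = 3.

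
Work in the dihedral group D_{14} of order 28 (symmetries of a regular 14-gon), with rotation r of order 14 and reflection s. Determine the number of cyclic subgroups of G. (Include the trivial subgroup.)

18

A cyclic subgroup of order d is generated by each of its φ(d) elements of order d, so the cyclic subgroups of order d number (#elements of order d)/φ(d).
Cyclic subgroups by order — order 1: 1; order 2: 15; order 7: 1; order 14: 1.
Total: 18.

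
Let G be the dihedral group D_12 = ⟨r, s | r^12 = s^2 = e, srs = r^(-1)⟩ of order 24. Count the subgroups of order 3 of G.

1

|G| = 24 and 3 | 24, so subgroups of order 3 are possible by Lagrange.
The subgroups of order 3 are: {e, r^4, r^8}.
So G has 1 subgroup of order 3.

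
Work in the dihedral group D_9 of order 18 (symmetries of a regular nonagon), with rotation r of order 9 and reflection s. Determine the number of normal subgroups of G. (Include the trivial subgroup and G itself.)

4

G has 16 subgroups. Checking conjugation-invariance by order — order 1: 1/1 normal; order 2: 0/9 normal; order 3: 1/1 normal; order 6: 0/3 normal; order 9: 1/1 normal; order 18: 1/1 normal.
Total normal subgroups: 4.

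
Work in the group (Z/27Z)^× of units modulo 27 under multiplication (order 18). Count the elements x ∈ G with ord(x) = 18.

6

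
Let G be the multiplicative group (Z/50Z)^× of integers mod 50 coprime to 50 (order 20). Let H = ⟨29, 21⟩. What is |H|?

10

|⟨29⟩| = 10 and |⟨21⟩| = 5, so |H| is a multiple of lcm(10, 5) = 10 and divides |G| = 20.
Closing under the operation: H = {1, 9, 11, 19, 21, 29, 31, 39, 41, 49}, so |H| = 10.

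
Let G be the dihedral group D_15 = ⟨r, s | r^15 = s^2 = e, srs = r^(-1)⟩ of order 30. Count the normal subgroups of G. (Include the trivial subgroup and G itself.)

5

G has 28 subgroups. Checking conjugation-invariance by order — order 1: 1/1 normal; order 2: 0/15 normal; order 3: 1/1 normal; order 5: 1/1 normal; order 6: 0/5 normal; order 10: 0/3 normal; order 15: 1/1 normal; order 30: 1/1 normal.
Total normal subgroups: 5.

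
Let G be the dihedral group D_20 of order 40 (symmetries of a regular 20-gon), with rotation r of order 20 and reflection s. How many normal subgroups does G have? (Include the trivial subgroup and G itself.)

G has 48 subgroups. Checking conjugation-invariance by order — order 1: 1/1 normal; order 2: 1/21 normal; order 4: 1/11 normal; order 5: 1/1 normal; order 8: 0/5 normal; order 10: 1/5 normal; order 20: 3/3 normal; order 40: 1/1 normal.
Total normal subgroups: 9.

9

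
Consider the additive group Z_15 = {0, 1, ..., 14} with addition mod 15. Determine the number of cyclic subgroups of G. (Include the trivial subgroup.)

Group the elements of G by the cyclic subgroup they generate; each cyclic subgroup of order d accounts for φ(d) elements.
Cyclic subgroups by order — order 1: 1; order 3: 1; order 5: 1; order 15: 1.
Total: 4.

4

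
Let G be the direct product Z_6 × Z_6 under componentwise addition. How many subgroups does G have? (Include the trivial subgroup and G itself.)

30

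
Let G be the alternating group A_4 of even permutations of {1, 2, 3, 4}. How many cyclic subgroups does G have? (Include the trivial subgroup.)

Group the elements of G by the cyclic subgroup they generate; each cyclic subgroup of order d accounts for φ(d) elements.
Cyclic subgroups by order — order 1: 1; order 2: 3; order 3: 4.
Total: 8.

8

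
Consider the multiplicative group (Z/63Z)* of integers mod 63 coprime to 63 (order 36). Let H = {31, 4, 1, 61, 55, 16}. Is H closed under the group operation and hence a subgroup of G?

Yes

|H| = 6 divides |G| = 36, consistent with Lagrange.
H contains the identity, every element's inverse is in H, and H is closed under ·: it is a subgroup.
In fact H = ⟨61⟩.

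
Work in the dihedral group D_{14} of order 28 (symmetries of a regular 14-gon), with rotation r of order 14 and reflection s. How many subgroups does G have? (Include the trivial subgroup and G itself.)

28

|G| = 28, so by Lagrange every subgroup order divides 28. Divisors: 1, 2, 4, 7, 14, 28.
Subgroups by order — order 1: 1; order 2: 15; order 4: 7; order 7: 1; order 14: 3; order 28: 1.
Total: 1 + 15 + 7 + 1 + 3 + 1 = 28.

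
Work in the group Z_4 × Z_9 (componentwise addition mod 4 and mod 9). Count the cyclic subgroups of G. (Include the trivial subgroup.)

Each element a generates a cyclic subgroup ⟨a⟩; distinct elements may generate the same one (a cyclic group of order d has φ(d) generators).
Cyclic subgroups by order — order 1: 1; order 2: 1; order 3: 1; order 4: 1; order 6: 1; order 9: 1; order 12: 1; order 18: 1; order 36: 1.
Total: 9.

9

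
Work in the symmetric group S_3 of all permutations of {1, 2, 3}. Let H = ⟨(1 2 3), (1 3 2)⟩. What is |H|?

|⟨(1 2 3)⟩| = 3 and |⟨(1 3 2)⟩| = 3, so |H| is a multiple of lcm(3, 3) = 3 and divides |G| = 6.
Closing under the operation: H = {e, (1 2 3), (1 3 2)}, so |H| = 3.

3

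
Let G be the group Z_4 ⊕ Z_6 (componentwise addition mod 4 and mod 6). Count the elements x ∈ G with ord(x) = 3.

2

An element (a,b) has order lcm(ord(a), ord(b)); count pairs with lcm equal to 3.
Enumerating gives 2 such elements.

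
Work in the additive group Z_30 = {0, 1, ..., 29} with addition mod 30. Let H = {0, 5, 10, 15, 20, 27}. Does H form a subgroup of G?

5 ∈ H but its inverse 25 ∉ H, so H is not a subgroup.

No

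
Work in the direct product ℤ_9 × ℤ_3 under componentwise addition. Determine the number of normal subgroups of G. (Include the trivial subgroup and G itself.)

10

G is abelian, so every subgroup is normal.
G has 10 subgroups in total, hence 10 normal subgroups.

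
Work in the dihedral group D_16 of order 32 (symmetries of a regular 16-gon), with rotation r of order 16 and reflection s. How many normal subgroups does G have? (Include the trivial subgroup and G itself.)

G has 36 subgroups. Checking conjugation-invariance by order — order 1: 1/1 normal; order 2: 1/17 normal; order 4: 1/9 normal; order 8: 1/5 normal; order 16: 3/3 normal; order 32: 1/1 normal.
Total normal subgroups: 8.

8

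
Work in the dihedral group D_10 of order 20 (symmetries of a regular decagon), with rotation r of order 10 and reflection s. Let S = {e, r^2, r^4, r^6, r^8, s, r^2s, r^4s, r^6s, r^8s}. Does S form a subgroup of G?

Yes

|S| = 10 divides |G| = 20, consistent with Lagrange.
S contains the identity, every element's inverse is in S, and S is closed under ·: it is a subgroup.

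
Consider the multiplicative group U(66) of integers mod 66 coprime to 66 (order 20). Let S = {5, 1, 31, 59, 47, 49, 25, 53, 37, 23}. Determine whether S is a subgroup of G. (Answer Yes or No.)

|S| = 10 divides |G| = 20, consistent with Lagrange.
S contains the identity, every element's inverse is in S, and S is closed under ·: it is a subgroup.
In fact S = ⟨5⟩.

Yes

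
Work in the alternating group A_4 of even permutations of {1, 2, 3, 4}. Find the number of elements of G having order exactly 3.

8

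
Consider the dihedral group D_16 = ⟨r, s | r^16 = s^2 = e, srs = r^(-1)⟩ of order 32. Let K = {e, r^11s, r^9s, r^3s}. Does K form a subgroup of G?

No

Closure fails: r^3s · r^9s = r^10 ∉ K. So K is not a subgroup.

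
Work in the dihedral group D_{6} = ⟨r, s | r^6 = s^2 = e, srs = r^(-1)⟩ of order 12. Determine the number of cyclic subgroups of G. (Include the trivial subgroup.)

10

Group the elements of G by the cyclic subgroup they generate; each cyclic subgroup of order d accounts for φ(d) elements.
Cyclic subgroups by order — order 1: 1; order 2: 7; order 3: 1; order 6: 1.
Total: 10.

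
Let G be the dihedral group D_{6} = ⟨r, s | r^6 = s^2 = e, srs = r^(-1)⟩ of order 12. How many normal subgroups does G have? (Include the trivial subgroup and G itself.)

G has 16 subgroups. Checking conjugation-invariance by order — order 1: 1/1 normal; order 2: 1/7 normal; order 3: 1/1 normal; order 4: 0/3 normal; order 6: 3/3 normal; order 12: 1/1 normal.
Total normal subgroups: 7.

7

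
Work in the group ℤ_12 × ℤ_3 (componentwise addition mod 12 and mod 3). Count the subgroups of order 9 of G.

1

|G| = 36 and 9 | 36, so subgroups of order 9 are possible by Lagrange.
The subgroups of order 9 are: {(0,0), (0,1), (0,2), (4,0), (4,1), (4,2), (8,0), (8,1), (8,2)}.
So G has 1 subgroup of order 9.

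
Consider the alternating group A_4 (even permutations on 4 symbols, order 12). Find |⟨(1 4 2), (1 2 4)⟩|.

|⟨(1 4 2)⟩| = 3 and |⟨(1 2 4)⟩| = 3, so |H| is a multiple of lcm(3, 3) = 3 and divides |G| = 12.
Closing under the operation: H = {e, (1 2 4), (1 4 2)}, so |H| = 3.

3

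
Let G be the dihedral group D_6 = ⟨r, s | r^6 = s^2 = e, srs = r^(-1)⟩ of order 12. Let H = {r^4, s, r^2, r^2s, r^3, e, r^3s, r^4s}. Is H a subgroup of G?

|H| = 8 does not divide |G| = 12, so by Lagrange H is not a subgroup.

No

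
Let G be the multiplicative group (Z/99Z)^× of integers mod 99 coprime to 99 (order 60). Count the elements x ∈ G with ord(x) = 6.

The elements of order 6 are: 23, 32, 43, 56, 65, 76.
That's 6.

6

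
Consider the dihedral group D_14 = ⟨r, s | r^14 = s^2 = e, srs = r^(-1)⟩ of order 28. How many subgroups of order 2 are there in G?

|G| = 28 and 2 | 28, so subgroups of order 2 are possible by Lagrange.
The subgroups of order 2 are: {e, r^10s}; {e, r^11s}; {e, r^12s}; {e, r^13s}; … (15 in all).
So G has 15 subgroups of order 2.

15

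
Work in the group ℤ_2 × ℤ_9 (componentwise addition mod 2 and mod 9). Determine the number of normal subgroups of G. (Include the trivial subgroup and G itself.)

G is abelian, so every subgroup is normal.
G has 6 subgroups in total, hence 6 normal subgroups.

6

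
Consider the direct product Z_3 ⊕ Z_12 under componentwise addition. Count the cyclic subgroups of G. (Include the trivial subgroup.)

15

A cyclic subgroup of order d is generated by each of its φ(d) elements of order d, so the cyclic subgroups of order d number (#elements of order d)/φ(d).
Cyclic subgroups by order — order 1: 1; order 2: 1; order 3: 4; order 4: 1; order 6: 4; order 12: 4.
Total: 15.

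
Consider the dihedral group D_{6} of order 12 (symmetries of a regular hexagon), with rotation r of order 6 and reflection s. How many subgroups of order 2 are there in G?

7

|G| = 12 and 2 | 12, so subgroups of order 2 are possible by Lagrange.
The subgroups of order 2 are: {e, r^2s}; {e, r^3}; {e, r^3s}; {e, r^4s}; … (7 in all).
So G has 7 subgroups of order 2.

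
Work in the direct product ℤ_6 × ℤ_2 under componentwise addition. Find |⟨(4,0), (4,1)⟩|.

6

|⟨(4,0)⟩| = 3 and |⟨(4,1)⟩| = 6, so |H| is a multiple of lcm(3, 6) = 6 and divides |G| = 12.
Closing under the operation: H = {(0,0), (0,1), (2,0), (2,1), (4,0), (4,1)}, so |H| = 6.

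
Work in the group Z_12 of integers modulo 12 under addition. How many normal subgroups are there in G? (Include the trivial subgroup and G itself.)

6

G is abelian, so every subgroup is normal.
G has 6 subgroups in total, hence 6 normal subgroups.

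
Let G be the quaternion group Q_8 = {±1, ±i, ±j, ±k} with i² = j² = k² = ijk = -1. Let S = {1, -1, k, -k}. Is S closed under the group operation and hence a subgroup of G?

Yes

|S| = 4 divides |G| = 8, consistent with Lagrange.
S contains the identity, every element's inverse is in S, and S is closed under ·: it is a subgroup.
In fact S = ⟨-k⟩.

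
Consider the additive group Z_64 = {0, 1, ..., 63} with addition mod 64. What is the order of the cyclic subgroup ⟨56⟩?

In Z_64, the order of an element a is n/gcd(a, n).
gcd(56, 64) = 8, so |⟨56⟩| = 64/8 = 8.

8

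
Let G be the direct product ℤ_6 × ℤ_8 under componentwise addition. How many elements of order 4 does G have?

An element (a,b) has order lcm(ord(a), ord(b)); count pairs with lcm equal to 4.
Enumerating gives 4 such elements.

4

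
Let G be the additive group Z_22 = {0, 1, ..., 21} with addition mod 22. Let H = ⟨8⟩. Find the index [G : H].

|⟨8⟩| = 11 and |G| = 22.
By Lagrange, [G : H] = |G|/|H| = 22/11 = 2.

2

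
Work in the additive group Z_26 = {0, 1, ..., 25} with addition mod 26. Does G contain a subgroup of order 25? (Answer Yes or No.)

No

25 does not divide |G| = 26, so by Lagrange no subgroup of order 25 exists.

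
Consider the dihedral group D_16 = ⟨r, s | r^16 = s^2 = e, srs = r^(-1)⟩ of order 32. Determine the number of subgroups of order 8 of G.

5

|G| = 32 and 8 | 32, so subgroups of order 8 are possible by Lagrange.
The subgroups of order 8 are: {e, r^2, r^4, r^6, r^8, r^10, r^12, r^14}; {e, r^4, r^8, r^12, r^2s, r^6s, r^10s, r^14s}; {e, r^4, r^8, r^12, r^3s, r^7s, r^11s, r^15s}; {e, r^4, r^8, r^12, s, r^4s, r^8s, r^12s}; … (5 in all).
So G has 5 subgroups of order 8.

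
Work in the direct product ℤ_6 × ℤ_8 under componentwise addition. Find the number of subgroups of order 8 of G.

3

|G| = 48 and 8 | 48, so subgroups of order 8 are possible by Lagrange.
The subgroups of order 8 are: {(0,0), (0,1), (0,2), (0,3), (0,4), (0,5), (0,6), (0,7)}; {(0,0), (0,2), (0,4), (0,6), (3,0), (3,2), (3,4), (3,6)}; {(0,0), (0,2), (0,4), (0,6), (3,1), (3,3), (3,5), (3,7)}.
So G has 3 subgroups of order 8.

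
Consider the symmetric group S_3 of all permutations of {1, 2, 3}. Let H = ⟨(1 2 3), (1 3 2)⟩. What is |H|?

|⟨(1 2 3)⟩| = 3 and |⟨(1 3 2)⟩| = 3, so |H| is a multiple of lcm(3, 3) = 3 and divides |G| = 6.
Closing under the operation: H = {e, (1 2 3), (1 3 2)}, so |H| = 3.

3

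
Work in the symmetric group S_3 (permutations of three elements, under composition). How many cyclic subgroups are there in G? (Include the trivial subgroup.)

5

A cyclic subgroup of order d is generated by each of its φ(d) elements of order d, so the cyclic subgroups of order d number (#elements of order d)/φ(d).
Cyclic subgroups by order — order 1: 1; order 2: 3; order 3: 1.
Total: 5.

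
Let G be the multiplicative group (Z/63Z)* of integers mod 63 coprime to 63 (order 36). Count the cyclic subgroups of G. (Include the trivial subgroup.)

Group the elements of G by the cyclic subgroup they generate; each cyclic subgroup of order d accounts for φ(d) elements.
Cyclic subgroups by order — order 1: 1; order 2: 3; order 3: 4; order 6: 12.
Total: 20.

20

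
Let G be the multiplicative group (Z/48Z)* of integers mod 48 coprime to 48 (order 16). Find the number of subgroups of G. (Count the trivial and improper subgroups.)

|G| = 16, so by Lagrange every subgroup order divides 16. Divisors: 1, 2, 4, 8, 16.
Subgroups by order — order 1: 1; order 2: 7; order 4: 11; order 8: 7; order 16: 1.
Total: 1 + 7 + 11 + 7 + 1 = 27.

27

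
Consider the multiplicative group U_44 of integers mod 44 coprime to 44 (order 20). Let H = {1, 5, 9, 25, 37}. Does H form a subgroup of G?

|H| = 5 divides |G| = 20, consistent with Lagrange.
H contains the identity, every element's inverse is in H, and H is closed under ·: it is a subgroup.
In fact H = ⟨5⟩.

Yes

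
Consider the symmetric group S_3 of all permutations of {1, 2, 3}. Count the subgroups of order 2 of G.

3

|G| = 6 and 2 | 6, so subgroups of order 2 are possible by Lagrange.
The subgroups of order 2 are: {e, (1 2)}; {e, (1 3)}; {e, (2 3)}.
So G has 3 subgroups of order 2.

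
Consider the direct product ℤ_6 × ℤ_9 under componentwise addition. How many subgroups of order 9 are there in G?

4

|G| = 54 and 9 | 54, so subgroups of order 9 are possible by Lagrange.
The subgroups of order 9 are: {(0,0), (0,1), (0,2), (0,3), (0,4), (0,5), (0,6), (0,7), (0,8)}; {(0,0), (0,3), (0,6), (2,0), (2,3), (2,6), (4,0), (4,3), (4,6)}; {(0,0), (0,3), (0,6), (2,1), (2,4), (2,7), (4,2), (4,5), (4,8)}; {(0,0), (0,3), (0,6), (2,2), (2,5), (2,8), (4,1), (4,4), (4,7)}.
So G has 4 subgroups of order 9.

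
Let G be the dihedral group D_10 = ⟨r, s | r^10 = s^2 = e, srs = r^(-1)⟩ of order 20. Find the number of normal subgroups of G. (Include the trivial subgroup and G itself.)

7

G has 22 subgroups. Checking conjugation-invariance by order — order 1: 1/1 normal; order 2: 1/11 normal; order 4: 0/5 normal; order 5: 1/1 normal; order 10: 3/3 normal; order 20: 1/1 normal.
Total normal subgroups: 7.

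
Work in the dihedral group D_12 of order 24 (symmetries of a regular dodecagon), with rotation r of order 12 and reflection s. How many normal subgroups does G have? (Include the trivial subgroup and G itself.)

9

G has 34 subgroups. Checking conjugation-invariance by order — order 1: 1/1 normal; order 2: 1/13 normal; order 3: 1/1 normal; order 4: 1/7 normal; order 6: 1/5 normal; order 8: 0/3 normal; order 12: 3/3 normal; order 24: 1/1 normal.
Total normal subgroups: 9.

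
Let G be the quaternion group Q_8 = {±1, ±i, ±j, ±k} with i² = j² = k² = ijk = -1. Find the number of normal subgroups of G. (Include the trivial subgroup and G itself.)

6

G has 6 subgroups. Checking conjugation-invariance by order — order 1: 1/1 normal; order 2: 1/1 normal; order 4: 3/3 normal; order 8: 1/1 normal.
Total normal subgroups: 6.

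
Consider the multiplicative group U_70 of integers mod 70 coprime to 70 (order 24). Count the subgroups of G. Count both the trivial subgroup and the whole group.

16

|G| = 24, so by Lagrange every subgroup order divides 24. Divisors: 1, 2, 3, 4, 6, 8, 12, 24.
Subgroups by order — order 1: 1; order 2: 3; order 3: 1; order 4: 3; order 6: 3; order 8: 1; order 12: 3; order 24: 1.
Total: 1 + 3 + 1 + 3 + 3 + 1 + 3 + 1 = 16.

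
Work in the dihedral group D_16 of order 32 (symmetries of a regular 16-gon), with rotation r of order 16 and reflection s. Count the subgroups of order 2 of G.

|G| = 32 and 2 | 32, so subgroups of order 2 are possible by Lagrange.
The subgroups of order 2 are: {e, r^10s}; {e, r^11s}; {e, r^12s}; {e, r^13s}; … (17 in all).
So G has 17 subgroups of order 2.

17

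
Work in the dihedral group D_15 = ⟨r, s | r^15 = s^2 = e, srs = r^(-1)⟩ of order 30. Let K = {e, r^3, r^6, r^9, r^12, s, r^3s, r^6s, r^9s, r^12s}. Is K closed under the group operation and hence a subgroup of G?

|K| = 10 divides |G| = 30, consistent with Lagrange.
K contains the identity, every element's inverse is in K, and K is closed under ·: it is a subgroup.

Yes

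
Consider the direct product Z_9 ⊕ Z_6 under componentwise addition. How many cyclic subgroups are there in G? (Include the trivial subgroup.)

16

Each element a generates a cyclic subgroup ⟨a⟩; distinct elements may generate the same one (a cyclic group of order d has φ(d) generators).
Cyclic subgroups by order — order 1: 1; order 2: 1; order 3: 4; order 6: 4; order 9: 3; order 18: 3.
Total: 16.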